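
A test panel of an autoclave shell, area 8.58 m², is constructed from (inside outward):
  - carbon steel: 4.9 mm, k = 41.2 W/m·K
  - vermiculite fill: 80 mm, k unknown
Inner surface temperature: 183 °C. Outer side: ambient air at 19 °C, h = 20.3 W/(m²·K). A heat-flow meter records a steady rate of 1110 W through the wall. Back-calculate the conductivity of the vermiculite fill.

k ≈ 0.0657 W/(m·K)

Using the resistance-network approach (series):
R_carbon steel = L/(kA) = 0.0049/(41.2×8.58) = 1.386×10^-5 K/W
R_outer film = 1/(h_o·A) = 1/(20.3×8.58) = 0.005741 K/W
Sum of known resistances R_other = 0.005755 K/W
Total R = ΔT/Q = 164/1110 = 0.1477 K/W
R_vermiculite fill = R_total − R_other = 0.142 K/W
k = L/(R·A) = 0.08/(0.142×8.58)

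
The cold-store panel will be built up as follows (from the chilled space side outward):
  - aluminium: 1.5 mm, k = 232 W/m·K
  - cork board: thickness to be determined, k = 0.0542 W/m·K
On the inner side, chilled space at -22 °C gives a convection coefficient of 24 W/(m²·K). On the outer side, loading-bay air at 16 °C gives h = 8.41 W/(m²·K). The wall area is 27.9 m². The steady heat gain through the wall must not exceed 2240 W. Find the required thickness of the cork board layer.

Model the wall as resistances in series:
R_inner film = 1/(h_i·A) = 1/(24×27.9) = 0.001493 K/W
R_aluminium = L/(kA) = 0.0015/(232×27.9) = 2.317×10^-7 K/W
R_outer film = 1/(h_o·A) = 1/(8.41×27.9) = 0.004262 K/W
Sum of the known resistances R_other = 0.005756 K/W
Required total resistance R_tot = ΔT/Q_allow = 38/2240 = 0.01696 K/W
R_cork board = R_tot − R_other = 0.01121 K/W
L = R·k·A = 0.01121×0.0542×27.9

L ≈ 16.9 mm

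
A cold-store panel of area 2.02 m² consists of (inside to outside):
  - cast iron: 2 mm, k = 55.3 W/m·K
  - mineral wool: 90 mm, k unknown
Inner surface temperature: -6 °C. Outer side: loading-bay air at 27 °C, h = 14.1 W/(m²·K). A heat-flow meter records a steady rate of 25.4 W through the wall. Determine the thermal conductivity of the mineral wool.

Treating each layer as a thermal resistance in series:
R_cast iron = L/(kA) = 0.002/(55.3×2.02) = 1.79×10^-5 K/W
R_outer film = 1/(h_o·A) = 1/(14.1×2.02) = 0.03511 K/W
Sum of known resistances R_other = 0.03513 K/W
Total R = ΔT/Q = 33/25.4 = 1.299 K/W
R_mineral wool = R_total − R_other = 1.264 K/W
k = L/(R·A) = 0.09/(1.264×2.02)

k ≈ 0.0352 W/(m·K)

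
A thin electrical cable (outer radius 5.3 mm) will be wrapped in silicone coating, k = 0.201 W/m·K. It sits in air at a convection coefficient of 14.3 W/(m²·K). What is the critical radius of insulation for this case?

For a cylinder r_cr = k/h = 0.201/14.3
r_cr = 14.1 mm; since the bare radius (5.3 mm) is below r_cr, adding a thin layer of insulation will *increase* heat loss.

r_cr ≈ 14.1 mm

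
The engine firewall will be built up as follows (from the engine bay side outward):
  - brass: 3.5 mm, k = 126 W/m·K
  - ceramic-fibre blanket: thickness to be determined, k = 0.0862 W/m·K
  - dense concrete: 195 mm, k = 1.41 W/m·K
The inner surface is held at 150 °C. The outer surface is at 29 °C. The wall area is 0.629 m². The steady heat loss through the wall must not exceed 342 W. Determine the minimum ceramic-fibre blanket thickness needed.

L ≈ 7.26 mm

Model the wall as resistances in series:
R_brass = L/(kA) = 0.0035/(126×0.629) = 4.416×10^-5 K/W
R_dense concrete = L/(kA) = 0.195/(1.41×0.629) = 0.2199 K/W
Sum of the known resistances R_other = 0.2199 K/W
Required total resistance R_tot = ΔT/Q_allow = 121/342 = 0.3538 K/W
R_ceramic-fibre blanket = R_tot − R_other = 0.1339 K/W
L = R·k·A = 0.1339×0.0862×0.629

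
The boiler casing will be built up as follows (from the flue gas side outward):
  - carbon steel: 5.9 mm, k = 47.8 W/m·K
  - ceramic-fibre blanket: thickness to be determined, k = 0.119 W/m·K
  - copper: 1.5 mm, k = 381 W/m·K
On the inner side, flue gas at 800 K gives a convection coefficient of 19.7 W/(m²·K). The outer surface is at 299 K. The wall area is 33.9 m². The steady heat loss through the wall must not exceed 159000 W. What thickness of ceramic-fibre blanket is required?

L ≈ 6.66 mm

Treating each layer as a thermal resistance in series:
R_inner film = 1/(h_i·A) = 1/(19.7×33.9) = 0.001497 K/W
R_carbon steel = L/(kA) = 0.0059/(47.8×33.9) = 3.641×10^-6 K/W
R_copper = L/(kA) = 0.0015/(381×33.9) = 1.161×10^-7 K/W
Sum of the known resistances R_other = 0.001501 K/W
Required total resistance R_tot = ΔT/Q_allow = 501/159000 = 0.003151 K/W
R_ceramic-fibre blanket = R_tot − R_other = 0.00165 K/W
L = R·k·A = 0.00165×0.119×33.9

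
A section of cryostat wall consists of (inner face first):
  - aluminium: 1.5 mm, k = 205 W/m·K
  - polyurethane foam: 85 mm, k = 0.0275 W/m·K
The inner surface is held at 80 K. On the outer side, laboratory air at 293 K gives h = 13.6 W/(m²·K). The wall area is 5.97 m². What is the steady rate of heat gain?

Q ≈ 402 W

Series thermal resistances:
R_aluminium = L/(kA) = 0.0015/(205×5.97) = 1.226×10^-6 K/W
R_polyurethane foam = L/(kA) = 0.085/(0.0275×5.97) = 0.5177 K/W
R_outer film = 1/(h_o·A) = 1/(13.6×5.97) = 0.01232 K/W
R_total = 0.5301 K/W
Q = ΔT / R_total = 213 / 0.5301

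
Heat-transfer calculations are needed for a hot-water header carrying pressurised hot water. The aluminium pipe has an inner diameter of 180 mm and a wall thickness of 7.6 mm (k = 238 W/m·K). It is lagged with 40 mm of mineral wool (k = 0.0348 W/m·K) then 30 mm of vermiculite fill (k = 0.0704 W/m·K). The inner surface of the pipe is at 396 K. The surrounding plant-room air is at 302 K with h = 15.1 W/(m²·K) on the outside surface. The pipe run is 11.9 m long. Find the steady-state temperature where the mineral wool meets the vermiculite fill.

Per-layer cylindrical resistances, series-summed:
R_aluminium pipe wall = ln(97.6/90)/(2π×238×11.9) = 4.556×10^-6 K/W
R_mineral wool = ln(137.6/97.6)/(2π×0.0348×11.9) = 0.132 K/W
R_vermiculite fill = ln(167.6/137.6)/(2π×0.0704×11.9) = 0.03747 K/W
R_outer film = 1/(h_o·2πr_oL) = 1/(15.1×2π×0.1676×11.9) = 0.005285 K/W
R_total = 0.1748 K/W
Q = ΔT/R_total = 94/0.1748
Q = 538 W
T_interface = T_inner − Q·ΣR(inner→interface) = 396 − 538×0.132

T ≈ 325 K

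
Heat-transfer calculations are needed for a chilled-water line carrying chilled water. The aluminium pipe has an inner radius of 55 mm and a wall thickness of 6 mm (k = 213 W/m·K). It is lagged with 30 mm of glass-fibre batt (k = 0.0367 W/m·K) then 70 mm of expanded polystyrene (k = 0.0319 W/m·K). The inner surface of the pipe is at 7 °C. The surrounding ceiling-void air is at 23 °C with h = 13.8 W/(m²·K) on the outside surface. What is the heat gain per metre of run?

q′ ≈ 3.44 W/m

Per-layer cylindrical resistances, series-summed:
R_aluminium pipe wall = ln(61/55)/(2π×213×1) = 7.737×10^-5 K/W
R_glass-fibre batt = ln(91/61)/(2π×0.0367×1) = 1.735 K/W
R_expanded polystyrene = ln(161/91)/(2π×0.0319×1) = 2.847 K/W
R_outer film = 1/(h_o·2πr_oL) = 1/(13.8×2π×0.161×1) = 0.07163 K/W
R_total = 4.653 K/W
Q = ΔT/R_total = 16/4.653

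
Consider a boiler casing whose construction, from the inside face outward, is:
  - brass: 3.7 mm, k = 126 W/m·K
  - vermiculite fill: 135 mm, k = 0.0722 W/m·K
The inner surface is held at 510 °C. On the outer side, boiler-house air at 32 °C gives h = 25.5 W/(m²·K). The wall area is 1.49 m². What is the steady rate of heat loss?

Thermal resistances in series:
R_brass = L/(kA) = 0.0037/(126×1.49) = 1.971×10^-5 K/W
R_vermiculite fill = L/(kA) = 0.135/(0.0722×1.49) = 1.255 K/W
R_outer film = 1/(h_o·A) = 1/(25.5×1.49) = 0.02632 K/W
R_total = 1.281 K/W
Q = ΔT / R_total = 478 / 1.281

Q ≈ 373 W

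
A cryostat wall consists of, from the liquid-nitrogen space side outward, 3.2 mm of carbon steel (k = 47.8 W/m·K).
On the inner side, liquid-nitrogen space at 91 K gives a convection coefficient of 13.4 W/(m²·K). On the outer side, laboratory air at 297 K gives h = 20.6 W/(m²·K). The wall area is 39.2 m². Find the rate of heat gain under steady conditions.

Q ≈ 65500 W

Thermal resistances in series:
R_inner film = 1/(h_i·A) = 1/(13.4×39.2) = 0.001904 K/W
R_carbon steel = L/(kA) = 0.0032/(47.8×39.2) = 1.708×10^-6 K/W
R_outer film = 1/(h_o·A) = 1/(20.6×39.2) = 0.001238 K/W
R_total = 0.003144 K/W
Q = ΔT / R_total = 206 / 0.003144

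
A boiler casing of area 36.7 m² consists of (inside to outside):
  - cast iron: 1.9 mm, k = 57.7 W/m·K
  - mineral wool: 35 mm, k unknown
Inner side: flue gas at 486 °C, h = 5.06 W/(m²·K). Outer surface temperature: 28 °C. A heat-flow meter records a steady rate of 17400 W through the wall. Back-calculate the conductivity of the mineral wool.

Using the resistance-network approach (series):
R_inner film = 1/(h_i·A) = 1/(5.06×36.7) = 0.005385 K/W
R_cast iron = L/(kA) = 0.0019/(57.7×36.7) = 8.972×10^-7 K/W
Sum of known resistances R_other = 0.005386 K/W
Total R = ΔT/Q = 458/17400 = 0.02632 K/W
R_mineral wool = R_total − R_other = 0.02094 K/W
k = L/(R·A) = 0.035/(0.02094×36.7)

k ≈ 0.0456 W/(m·K)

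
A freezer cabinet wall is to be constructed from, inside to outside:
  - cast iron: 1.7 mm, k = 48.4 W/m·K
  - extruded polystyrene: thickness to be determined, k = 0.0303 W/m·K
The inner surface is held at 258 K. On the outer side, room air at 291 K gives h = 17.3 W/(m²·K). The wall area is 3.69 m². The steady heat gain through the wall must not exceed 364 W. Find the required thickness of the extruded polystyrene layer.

Model the wall as resistances in series:
R_cast iron = L/(kA) = 0.0017/(48.4×3.69) = 9.519×10^-6 K/W
R_outer film = 1/(h_o·A) = 1/(17.3×3.69) = 0.01566 K/W
Sum of the known resistances R_other = 0.01567 K/W
Required total resistance R_tot = ΔT/Q_allow = 33/364 = 0.09066 K/W
R_extruded polystyrene = R_tot − R_other = 0.07498 K/W
L = R·k·A = 0.07498×0.0303×3.69

L ≈ 8.38 mm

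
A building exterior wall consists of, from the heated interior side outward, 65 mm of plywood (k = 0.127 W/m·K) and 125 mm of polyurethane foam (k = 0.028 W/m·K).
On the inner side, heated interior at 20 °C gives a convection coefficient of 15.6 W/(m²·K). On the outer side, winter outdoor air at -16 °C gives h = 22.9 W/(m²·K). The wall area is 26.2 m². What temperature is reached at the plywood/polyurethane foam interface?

T ≈ 15.9 °C

Treating each layer as a thermal resistance in series:
R_inner film = 1/(h_i·A) = 1/(15.6×26.2) = 0.002447 K/W
R_plywood = L/(kA) = 0.065/(0.127×26.2) = 0.01953 K/W
R_polyurethane foam = L/(kA) = 0.125/(0.028×26.2) = 0.1704 K/W
R_outer film = 1/(h_o·A) = 1/(22.9×26.2) = 0.001667 K/W
R_total = 0.194 K/W;  Q = ΔT/R_total = 36/0.194 = 185.5 W
T_interface = T_inner − Q·ΣR(inner→interface) = 20 − 186×0.02198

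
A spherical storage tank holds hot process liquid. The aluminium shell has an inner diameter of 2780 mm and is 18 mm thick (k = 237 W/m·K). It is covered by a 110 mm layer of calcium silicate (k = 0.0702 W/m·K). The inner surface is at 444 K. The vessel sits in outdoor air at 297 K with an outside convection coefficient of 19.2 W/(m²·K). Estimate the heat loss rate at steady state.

For a spherical shell R = (1/r₁ − 1/r₂)/(4πk); film R = 1/(h·4πr²). In series:
R_aluminium shell = (1/1.39 − 1/1.408)/(4π×237) = 3.088×10^-6 K/W
R_calcium silicate = (1/1.408 − 1/1.518)/(4π×0.0702) = 0.05834 K/W
R_outer film = 1/(h·4πr_o²) = 1/(19.2×4π×1.518²) = 0.001799 K/W
R_total = 0.06014 K/W
Q = ΔT/R_total = 147/0.06014

Q ≈ 2440 W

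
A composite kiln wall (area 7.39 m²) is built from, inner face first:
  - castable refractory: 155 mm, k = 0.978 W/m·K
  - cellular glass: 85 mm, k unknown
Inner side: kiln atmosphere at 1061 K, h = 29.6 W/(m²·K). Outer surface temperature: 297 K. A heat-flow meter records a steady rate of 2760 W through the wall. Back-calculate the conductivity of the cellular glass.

k ≈ 0.0459 W/(m·K)

Treating each layer as a thermal resistance in series:
R_inner film = 1/(h_i·A) = 1/(29.6×7.39) = 0.004572 K/W
R_castable refractory = L/(kA) = 0.155/(0.978×7.39) = 0.02145 K/W
Sum of known resistances R_other = 0.02602 K/W
Total R = ΔT/Q = 764/2760 = 0.2768 K/W
R_cellular glass = R_total − R_other = 0.2508 K/W
k = L/(R·A) = 0.085/(0.2508×7.39)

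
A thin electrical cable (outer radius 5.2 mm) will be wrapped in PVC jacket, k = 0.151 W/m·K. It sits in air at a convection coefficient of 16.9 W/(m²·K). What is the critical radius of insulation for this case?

For a cylinder r_cr = k/h = 0.151/16.9
r_cr = 8.93 mm; since the bare radius (5.2 mm) is below r_cr, adding a thin layer of insulation will *increase* heat loss.

r_cr ≈ 8.93 mm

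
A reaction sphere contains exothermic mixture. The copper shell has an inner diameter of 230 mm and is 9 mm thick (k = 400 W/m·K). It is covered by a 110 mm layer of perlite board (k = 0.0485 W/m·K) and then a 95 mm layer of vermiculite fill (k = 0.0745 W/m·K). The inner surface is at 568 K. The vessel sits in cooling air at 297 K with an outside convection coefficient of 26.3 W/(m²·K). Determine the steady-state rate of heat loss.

Q ≈ 35.8 W

For a spherical shell R = (1/r₁ − 1/r₂)/(4πk); film R = 1/(h·4πr²). In series:
R_copper shell = (1/0.115 − 1/0.124)/(4π×400) = 1.256×10^-4 K/W
R_perlite board = (1/0.124 − 1/0.234)/(4π×0.0485) = 6.22 K/W
R_vermiculite fill = (1/0.234 − 1/0.329)/(4π×0.0745) = 1.318 K/W
R_outer film = 1/(h·4πr_o²) = 1/(26.3×4π×0.329²) = 0.02795 K/W
R_total = 7.566 K/W
Q = ΔT/R_total = 271/7.566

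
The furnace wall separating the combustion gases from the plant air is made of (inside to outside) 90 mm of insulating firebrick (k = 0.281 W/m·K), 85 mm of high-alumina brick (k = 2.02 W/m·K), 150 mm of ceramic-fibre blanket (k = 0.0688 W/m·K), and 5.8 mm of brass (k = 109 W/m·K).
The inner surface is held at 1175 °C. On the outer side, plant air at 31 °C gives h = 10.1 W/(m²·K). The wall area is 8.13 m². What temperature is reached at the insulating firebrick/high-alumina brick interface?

Using the resistance-network approach (series):
R_insulating firebrick = L/(kA) = 0.09/(0.281×8.13) = 0.0394 K/W
R_high-alumina brick = L/(kA) = 0.085/(2.02×8.13) = 0.005176 K/W
R_ceramic-fibre blanket = L/(kA) = 0.15/(0.0688×8.13) = 0.2682 K/W
R_brass = L/(kA) = 0.0058/(109×8.13) = 6.545×10^-6 K/W
R_outer film = 1/(h_o·A) = 1/(10.1×8.13) = 0.01218 K/W
R_total = 0.3249 K/W;  Q = ΔT/R_total = 1144/0.3249 = 3521 W
T_interface = T_inner − Q·ΣR(inner→interface) = 1175 − 3520×0.0394

T ≈ 1040 °C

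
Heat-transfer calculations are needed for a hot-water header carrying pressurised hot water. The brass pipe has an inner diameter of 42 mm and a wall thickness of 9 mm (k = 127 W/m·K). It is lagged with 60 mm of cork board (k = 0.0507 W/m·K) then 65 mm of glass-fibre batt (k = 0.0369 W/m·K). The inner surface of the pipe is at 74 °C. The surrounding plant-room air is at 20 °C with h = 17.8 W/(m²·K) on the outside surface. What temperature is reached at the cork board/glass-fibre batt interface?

T ≈ 42.2 °C

For a radial system each layer contributes R = ln(r_out/r_in)/(2πkL); films add R = 1/(hA).
R_brass pipe wall = ln(30/21)/(2π×127×1) = 4.47×10^-4 K/W
R_cork board = ln(90/30)/(2π×0.0507×1) = 3.449 K/W
R_glass-fibre batt = ln(155/90)/(2π×0.0369×1) = 2.345 K/W
R_outer film = 1/(h_o·2πr_oL) = 1/(17.8×2π×0.155×1) = 0.05769 K/W
R_total = 5.852 K/W
Q = ΔT/R_total = 54/5.852
Q = 9.23 W/m
T_interface = T_inner − Q·ΣR(inner→interface) = 74 − 9.23×3.449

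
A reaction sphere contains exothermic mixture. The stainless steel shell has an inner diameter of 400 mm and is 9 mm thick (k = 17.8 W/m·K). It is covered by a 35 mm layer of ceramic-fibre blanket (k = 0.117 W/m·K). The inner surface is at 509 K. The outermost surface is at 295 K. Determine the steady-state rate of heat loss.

For a spherical shell R = (1/r₁ − 1/r₂)/(4πk); film R = 1/(h·4πr²). In series:
R_stainless steel shell = (1/0.2 − 1/0.209)/(4π×17.8) = 9.626×10^-4 K/W
R_ceramic-fibre blanket = (1/0.209 − 1/0.244)/(4π×0.117) = 0.4668 K/W
R_total = 0.4678 K/W
Q = ΔT/R_total = 214/0.4678

Q ≈ 457 W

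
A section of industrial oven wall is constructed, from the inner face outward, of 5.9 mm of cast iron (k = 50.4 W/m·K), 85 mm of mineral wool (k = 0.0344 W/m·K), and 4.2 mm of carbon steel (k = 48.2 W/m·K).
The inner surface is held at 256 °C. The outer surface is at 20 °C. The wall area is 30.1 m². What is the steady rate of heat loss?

Q ≈ 2870 W

Treating each layer as a thermal resistance in series:
R_cast iron = L/(kA) = 0.0059/(50.4×30.1) = 3.889×10^-6 K/W
R_mineral wool = L/(kA) = 0.085/(0.0344×30.1) = 0.08209 K/W
R_carbon steel = L/(kA) = 0.0042/(48.2×30.1) = 2.895×10^-6 K/W
R_total = 0.0821 K/W
Q = ΔT / R_total = 236 / 0.0821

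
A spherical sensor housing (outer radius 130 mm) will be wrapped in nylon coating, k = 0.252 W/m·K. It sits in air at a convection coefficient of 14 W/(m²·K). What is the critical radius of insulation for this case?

r_cr ≈ 36 mm

For a sphere r_cr = 2k/h = 2×0.252/14
r_cr = 36 mm; since the bare radius (130 mm) is above r_cr, any added insulation will reduce heat loss.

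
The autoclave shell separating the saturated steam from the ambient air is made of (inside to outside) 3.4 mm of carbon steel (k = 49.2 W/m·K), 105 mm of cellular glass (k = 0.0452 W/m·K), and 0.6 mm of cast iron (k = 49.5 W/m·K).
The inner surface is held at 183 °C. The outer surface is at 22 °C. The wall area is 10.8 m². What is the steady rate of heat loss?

Q ≈ 748 W

Model the wall as resistances in series:
R_carbon steel = L/(kA) = 0.0034/(49.2×10.8) = 6.399×10^-6 K/W
R_cellular glass = L/(kA) = 0.105/(0.0452×10.8) = 0.2151 K/W
R_cast iron = L/(kA) = 0.0006/(49.5×10.8) = 1.122×10^-6 K/W
R_total = 0.2151 K/W
Q = ΔT / R_total = 161 / 0.2151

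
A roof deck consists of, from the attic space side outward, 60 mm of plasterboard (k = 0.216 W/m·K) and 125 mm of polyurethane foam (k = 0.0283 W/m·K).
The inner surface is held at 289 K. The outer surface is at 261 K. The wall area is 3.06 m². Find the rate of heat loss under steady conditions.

Treating each layer as a thermal resistance in series:
R_plasterboard = L/(kA) = 0.06/(0.216×3.06) = 0.09078 K/W
R_polyurethane foam = L/(kA) = 0.125/(0.0283×3.06) = 1.443 K/W
R_total = 1.534 K/W
Q = ΔT / R_total = 28 / 1.534

Q ≈ 18.3 W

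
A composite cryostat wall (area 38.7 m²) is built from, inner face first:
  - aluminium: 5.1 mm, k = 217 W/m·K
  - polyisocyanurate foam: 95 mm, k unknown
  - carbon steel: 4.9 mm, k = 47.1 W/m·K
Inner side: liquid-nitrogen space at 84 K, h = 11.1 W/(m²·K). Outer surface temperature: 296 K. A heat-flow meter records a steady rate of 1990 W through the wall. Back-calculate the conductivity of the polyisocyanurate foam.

Model the wall as resistances in series:
R_inner film = 1/(h_i·A) = 1/(11.1×38.7) = 0.002328 K/W
R_aluminium = L/(kA) = 0.0051/(217×38.7) = 6.073×10^-7 K/W
R_carbon steel = L/(kA) = 0.0049/(47.1×38.7) = 2.688×10^-6 K/W
Sum of known resistances R_other = 0.002331 K/W
Total R = ΔT/Q = 212/1990 = 0.1065 K/W
R_polyisocyanurate foam = R_total − R_other = 0.1042 K/W
k = L/(R·A) = 0.095/(0.1042×38.7)

k ≈ 0.0236 W/(m·K)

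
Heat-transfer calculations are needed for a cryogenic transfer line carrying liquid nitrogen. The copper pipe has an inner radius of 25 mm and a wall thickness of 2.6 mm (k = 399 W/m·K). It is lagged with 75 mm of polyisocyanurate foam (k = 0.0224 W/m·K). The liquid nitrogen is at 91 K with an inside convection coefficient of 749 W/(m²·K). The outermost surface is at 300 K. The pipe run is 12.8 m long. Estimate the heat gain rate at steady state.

Per-layer cylindrical resistances, series-summed:
R_inner film = 1/(h_i·2πr₁L) = 1/(749×2π×0.025×12.8) = 6.64×10^-4 K/W
R_copper pipe wall = ln(27.6/25)/(2π×399×12.8) = 3.083×10^-6 K/W
R_polyisocyanurate foam = ln(102.6/27.6)/(2π×0.0224×12.8) = 0.7288 K/W
R_total = 0.7295 K/W
Q = ΔT/R_total = 209/0.7295

Q ≈ 286 W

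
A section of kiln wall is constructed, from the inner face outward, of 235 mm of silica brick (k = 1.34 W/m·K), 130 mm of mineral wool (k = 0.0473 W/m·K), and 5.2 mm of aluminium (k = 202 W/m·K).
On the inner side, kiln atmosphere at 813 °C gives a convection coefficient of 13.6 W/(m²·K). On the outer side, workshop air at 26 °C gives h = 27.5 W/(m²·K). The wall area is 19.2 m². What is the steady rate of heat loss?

Q ≈ 4980 W

Treating each layer as a thermal resistance in series:
R_inner film = 1/(h_i·A) = 1/(13.6×19.2) = 0.00383 K/W
R_silica brick = L/(kA) = 0.235/(1.34×19.2) = 0.009134 K/W
R_mineral wool = L/(kA) = 0.13/(0.0473×19.2) = 0.1431 K/W
R_aluminium = L/(kA) = 0.0052/(202×19.2) = 1.341×10^-6 K/W
R_outer film = 1/(h_o·A) = 1/(27.5×19.2) = 0.001894 K/W
R_total = 0.158 K/W
Q = ΔT / R_total = 787 / 0.158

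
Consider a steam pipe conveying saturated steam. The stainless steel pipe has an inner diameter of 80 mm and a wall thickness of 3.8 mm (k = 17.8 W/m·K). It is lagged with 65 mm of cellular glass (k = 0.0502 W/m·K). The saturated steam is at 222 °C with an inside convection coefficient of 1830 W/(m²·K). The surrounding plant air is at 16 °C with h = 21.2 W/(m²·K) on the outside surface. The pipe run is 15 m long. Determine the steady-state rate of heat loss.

Q ≈ 1050 W

For a radial system each layer contributes R = ln(r_out/r_in)/(2πkL); films add R = 1/(hA).
R_inner film = 1/(h_i·2πr₁L) = 1/(1830×2π×0.04×15) = 1.449×10^-4 K/W
R_stainless steel pipe wall = ln(43.8/40)/(2π×17.8×15) = 5.41×10^-5 K/W
R_cellular glass = ln(108.8/43.8)/(2π×0.0502×15) = 0.1923 K/W
R_outer film = 1/(h_o·2πr_oL) = 1/(21.2×2π×0.1088×15) = 0.0046 K/W
R_total = 0.1971 K/W
Q = ΔT/R_total = 206/0.1971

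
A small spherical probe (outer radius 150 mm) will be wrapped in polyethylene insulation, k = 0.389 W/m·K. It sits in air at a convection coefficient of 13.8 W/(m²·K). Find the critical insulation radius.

For a sphere r_cr = 2k/h = 2×0.389/13.8
r_cr = 56.4 mm; since the bare radius (150 mm) is above r_cr, any added insulation will reduce heat loss.

r_cr ≈ 56.4 mm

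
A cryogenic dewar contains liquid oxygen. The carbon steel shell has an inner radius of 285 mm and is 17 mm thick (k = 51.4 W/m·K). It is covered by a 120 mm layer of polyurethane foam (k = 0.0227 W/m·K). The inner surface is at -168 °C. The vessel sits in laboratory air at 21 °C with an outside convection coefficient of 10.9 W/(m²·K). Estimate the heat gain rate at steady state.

Q ≈ 56.6 W

Radial (spherical) resistances in series:
R_carbon steel shell = (1/0.285 − 1/0.302)/(4π×51.4) = 3.058×10^-4 K/W
R_polyurethane foam = (1/0.302 − 1/0.422)/(4π×0.0227) = 3.301 K/W
R_outer film = 1/(h·4πr_o²) = 1/(10.9×4π×0.422²) = 0.041 K/W
R_total = 3.342 K/W
Q = ΔT/R_total = 189/3.342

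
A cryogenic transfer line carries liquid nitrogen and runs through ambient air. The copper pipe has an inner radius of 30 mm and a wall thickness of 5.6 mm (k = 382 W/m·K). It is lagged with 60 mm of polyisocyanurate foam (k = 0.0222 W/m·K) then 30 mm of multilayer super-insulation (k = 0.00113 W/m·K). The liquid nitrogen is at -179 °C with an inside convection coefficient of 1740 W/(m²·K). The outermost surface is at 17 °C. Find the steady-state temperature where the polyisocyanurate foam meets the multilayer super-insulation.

Treating each annulus and film as a series resistance:
R_inner film = 1/(h_i·2πr₁L) = 1/(1740×2π×0.03×1) = 0.003049 K/W
R_copper pipe wall = ln(35.6/30)/(2π×382×1) = 7.131×10^-5 K/W
R_polyisocyanurate foam = ln(95.6/35.6)/(2π×0.0222×1) = 7.082 K/W
R_multilayer super-insulation = ln(125.6/95.6)/(2π×0.00113×1) = 38.44 K/W
R_total = 45.53 K/W
Q = ΔT/R_total = 196/45.53
Q = 4.31 W/m
T_interface = T_inner + Q·ΣR(inner→interface) = -179 + 4.31×7.085

T ≈ -148 °C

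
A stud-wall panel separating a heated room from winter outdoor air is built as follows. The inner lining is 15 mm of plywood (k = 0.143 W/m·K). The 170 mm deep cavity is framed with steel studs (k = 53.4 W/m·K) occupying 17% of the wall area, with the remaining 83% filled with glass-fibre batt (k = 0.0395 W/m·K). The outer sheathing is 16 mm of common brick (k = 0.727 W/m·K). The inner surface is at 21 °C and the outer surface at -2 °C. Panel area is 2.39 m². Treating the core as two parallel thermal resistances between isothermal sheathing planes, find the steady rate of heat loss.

Sheathing layers in series; stud and cavity paths in parallel between them.
R_inner = 0.015/(0.143×2.39) = 0.04389 K/W
R_stud  = 0.17/(53.4×0.17×2.39) = 0.007835 K/W
R_cav   = 0.17/(0.0395×0.83×2.39) = 2.17 K/W
1/R_core = 1/R_stud + 1/R_cav → R_core = 0.007807 K/W
R_outer = 0.016/(0.727×2.39) = 0.009208 K/W
R_total = 0.0609 K/W
Q = ΔT/R_total = 23/0.0609

Q ≈ 378 W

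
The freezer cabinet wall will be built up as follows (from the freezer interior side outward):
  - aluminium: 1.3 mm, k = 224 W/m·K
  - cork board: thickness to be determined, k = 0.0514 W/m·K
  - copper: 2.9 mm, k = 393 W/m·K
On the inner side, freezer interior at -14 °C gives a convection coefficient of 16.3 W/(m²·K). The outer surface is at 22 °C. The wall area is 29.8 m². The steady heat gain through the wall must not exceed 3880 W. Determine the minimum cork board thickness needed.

Using the resistance-network approach (series):
R_inner film = 1/(h_i·A) = 1/(16.3×29.8) = 0.002059 K/W
R_aluminium = L/(kA) = 0.0013/(224×29.8) = 1.948×10^-7 K/W
R_copper = L/(kA) = 0.0029/(393×29.8) = 2.476×10^-7 K/W
Sum of the known resistances R_other = 0.002059 K/W
Required total resistance R_tot = ΔT/Q_allow = 36/3880 = 0.009278 K/W
R_cork board = R_tot − R_other = 0.007219 K/W
L = R·k·A = 0.007219×0.0514×29.8

L ≈ 11.1 mm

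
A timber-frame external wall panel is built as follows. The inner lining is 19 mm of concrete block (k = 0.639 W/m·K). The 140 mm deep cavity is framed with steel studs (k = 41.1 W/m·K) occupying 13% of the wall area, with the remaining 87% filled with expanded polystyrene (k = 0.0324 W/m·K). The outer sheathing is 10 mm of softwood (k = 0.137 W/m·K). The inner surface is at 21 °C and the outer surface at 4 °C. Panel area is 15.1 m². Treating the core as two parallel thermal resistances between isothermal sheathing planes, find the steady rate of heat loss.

Q ≈ 1990 W

Sheathing layers in series; stud and cavity paths in parallel between them.
R_inner = 0.019/(0.639×15.1) = 0.001969 K/W
R_stud  = 0.14/(41.1×0.13×15.1) = 0.001735 K/W
R_cav   = 0.14/(0.0324×0.87×15.1) = 0.3289 K/W
1/R_core = 1/R_stud + 1/R_cav → R_core = 0.001726 K/W
R_outer = 0.01/(0.137×15.1) = 0.004834 K/W
R_total = 0.008529 K/W
Q = ΔT/R_total = 17/0.008529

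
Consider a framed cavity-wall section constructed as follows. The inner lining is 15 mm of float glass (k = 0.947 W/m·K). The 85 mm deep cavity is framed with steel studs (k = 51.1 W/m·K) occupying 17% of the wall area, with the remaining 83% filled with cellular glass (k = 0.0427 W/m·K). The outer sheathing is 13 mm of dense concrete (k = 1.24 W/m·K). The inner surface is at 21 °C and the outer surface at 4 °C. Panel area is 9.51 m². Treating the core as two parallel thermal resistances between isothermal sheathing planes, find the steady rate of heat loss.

Q ≈ 4480 W

Sheathing layers in series; stud and cavity paths in parallel between them.
R_inner = 0.015/(0.947×9.51) = 0.001666 K/W
R_stud  = 0.085/(51.1×0.17×9.51) = 0.001029 K/W
R_cav   = 0.085/(0.0427×0.83×9.51) = 0.2522 K/W
1/R_core = 1/R_stud + 1/R_cav → R_core = 0.001025 K/W
R_outer = 0.013/(1.24×9.51) = 0.001102 K/W
R_total = 0.003793 K/W
Q = ΔT/R_total = 17/0.003793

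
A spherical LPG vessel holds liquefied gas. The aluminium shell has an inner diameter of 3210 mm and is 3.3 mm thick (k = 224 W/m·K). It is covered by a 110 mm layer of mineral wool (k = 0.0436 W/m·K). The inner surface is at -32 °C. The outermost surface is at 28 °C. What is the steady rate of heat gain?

For a spherical shell R = (1/r₁ − 1/r₂)/(4πk); film R = 1/(h·4πr²). In series:
R_aluminium shell = (1/1.605 − 1/1.6083)/(4π×224) = 4.542×10^-7 K/W
R_mineral wool = (1/1.6083 − 1/1.7183)/(4π×0.0436) = 0.07265 K/W
R_total = 0.07265 K/W
Q = ΔT/R_total = 60/0.07265

Q ≈ 826 W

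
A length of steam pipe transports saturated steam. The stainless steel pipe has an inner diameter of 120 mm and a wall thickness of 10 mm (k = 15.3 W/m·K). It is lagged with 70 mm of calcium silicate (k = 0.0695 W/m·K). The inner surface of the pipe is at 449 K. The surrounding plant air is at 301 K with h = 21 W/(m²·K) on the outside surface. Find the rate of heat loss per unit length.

Treating each annulus and film as a series resistance:
R_stainless steel pipe wall = ln(70/60)/(2π×15.3×1) = 0.001604 K/W
R_calcium silicate = ln(140/70)/(2π×0.0695×1) = 1.587 K/W
R_outer film = 1/(h_o·2πr_oL) = 1/(21×2π×0.14×1) = 0.05413 K/W
R_total = 1.643 K/W
Q = ΔT/R_total = 148/1.643

q′ ≈ 90.1 W/m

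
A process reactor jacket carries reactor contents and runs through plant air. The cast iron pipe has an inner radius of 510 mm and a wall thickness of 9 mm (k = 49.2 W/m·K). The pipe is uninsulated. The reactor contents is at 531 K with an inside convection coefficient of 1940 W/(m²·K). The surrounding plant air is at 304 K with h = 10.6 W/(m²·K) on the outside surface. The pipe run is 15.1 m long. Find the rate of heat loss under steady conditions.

For a radial system each layer contributes R = ln(r_out/r_in)/(2πkL); films add R = 1/(hA).
R_inner film = 1/(h_i·2πr₁L) = 1/(1940×2π×0.51×15.1) = 1.065×10^-5 K/W
R_cast iron pipe wall = ln(519/510)/(2π×49.2×15.1) = 3.748×10^-6 K/W
R_outer film = 1/(h_o·2πr_oL) = 1/(10.6×2π×0.519×15.1) = 0.001916 K/W
R_total = 0.00193 K/W
Q = ΔT/R_total = 227/0.00193

Q ≈ 118000 W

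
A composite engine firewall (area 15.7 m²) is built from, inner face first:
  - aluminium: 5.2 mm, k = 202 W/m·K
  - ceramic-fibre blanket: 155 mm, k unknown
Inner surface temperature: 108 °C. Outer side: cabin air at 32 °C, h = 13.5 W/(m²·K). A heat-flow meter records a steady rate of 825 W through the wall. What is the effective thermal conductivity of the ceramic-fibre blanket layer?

k ≈ 0.113 W/(m·K)

Using the resistance-network approach (series):
R_aluminium = L/(kA) = 0.0052/(202×15.7) = 1.64×10^-6 K/W
R_outer film = 1/(h_o·A) = 1/(13.5×15.7) = 0.004718 K/W
Sum of known resistances R_other = 0.00472 K/W
Total R = ΔT/Q = 76/825 = 0.09212 K/W
R_ceramic-fibre blanket = R_total − R_other = 0.0874 K/W
k = L/(R·A) = 0.155/(0.0874×15.7)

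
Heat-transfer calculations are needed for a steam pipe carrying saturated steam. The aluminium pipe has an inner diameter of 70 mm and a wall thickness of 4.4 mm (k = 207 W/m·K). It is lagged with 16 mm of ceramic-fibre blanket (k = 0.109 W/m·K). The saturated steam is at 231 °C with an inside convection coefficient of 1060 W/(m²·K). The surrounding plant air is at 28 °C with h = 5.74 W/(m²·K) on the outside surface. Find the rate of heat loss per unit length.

q′ ≈ 202 W/m

Cylindrical conduction, so R = ln(r₂/r₁)/(2πkL) per layer, in series:
R_inner film = 1/(h_i·2πr₁L) = 1/(1060×2π×0.035×1) = 0.00429 K/W
R_aluminium pipe wall = ln(39.4/35)/(2π×207×1) = 9.105×10^-5 K/W
R_ceramic-fibre blanket = ln(55.4/39.4)/(2π×0.109×1) = 0.4976 K/W
R_outer film = 1/(h_o·2πr_oL) = 1/(5.74×2π×0.0554×1) = 0.5005 K/W
R_total = 1.003 K/W
Q = ΔT/R_total = 203/1.003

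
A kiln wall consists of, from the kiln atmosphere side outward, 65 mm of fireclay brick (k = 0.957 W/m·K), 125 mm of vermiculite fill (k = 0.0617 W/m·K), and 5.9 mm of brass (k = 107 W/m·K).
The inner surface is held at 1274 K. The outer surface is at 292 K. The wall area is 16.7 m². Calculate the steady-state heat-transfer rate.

Q ≈ 7830 W

Thermal resistances in series:
R_fireclay brick = L/(kA) = 0.065/(0.957×16.7) = 0.004067 K/W
R_vermiculite fill = L/(kA) = 0.125/(0.0617×16.7) = 0.1213 K/W
R_brass = L/(kA) = 0.0059/(107×16.7) = 3.302×10^-6 K/W
R_total = 0.1254 K/W
Q = ΔT / R_total = 982 / 0.1254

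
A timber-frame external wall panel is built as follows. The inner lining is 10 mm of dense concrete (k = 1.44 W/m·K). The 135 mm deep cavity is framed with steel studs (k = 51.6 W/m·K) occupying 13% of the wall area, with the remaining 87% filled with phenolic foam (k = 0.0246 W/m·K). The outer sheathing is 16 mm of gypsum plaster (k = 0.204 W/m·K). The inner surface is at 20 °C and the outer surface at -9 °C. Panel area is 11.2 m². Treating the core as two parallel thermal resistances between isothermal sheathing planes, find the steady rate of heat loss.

Q ≈ 3080 W

Sheathing layers in series; stud and cavity paths in parallel between them.
R_inner = 0.01/(1.44×11.2) = 6.2×10^-4 K/W
R_stud  = 0.135/(51.6×0.13×11.2) = 0.001797 K/W
R_cav   = 0.135/(0.0246×0.87×11.2) = 0.5632 K/W
1/R_core = 1/R_stud + 1/R_cav → R_core = 0.001791 K/W
R_outer = 0.016/(0.204×11.2) = 0.007003 K/W
R_total = 0.009414 K/W
Q = ΔT/R_total = 29/0.009414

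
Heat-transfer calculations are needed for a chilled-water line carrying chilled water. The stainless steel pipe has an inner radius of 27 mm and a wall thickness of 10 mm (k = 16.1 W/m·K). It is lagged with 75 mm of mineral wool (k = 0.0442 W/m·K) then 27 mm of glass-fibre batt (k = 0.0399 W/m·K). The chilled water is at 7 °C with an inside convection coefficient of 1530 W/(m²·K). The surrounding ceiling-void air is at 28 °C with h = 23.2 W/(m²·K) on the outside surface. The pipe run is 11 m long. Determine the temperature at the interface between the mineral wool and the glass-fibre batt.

T ≈ 24.1 °C

For a radial system each layer contributes R = ln(r_out/r_in)/(2πkL); films add R = 1/(hA).
R_inner film = 1/(h_i·2πr₁L) = 1/(1530×2π×0.027×11) = 3.502×10^-4 K/W
R_stainless steel pipe wall = ln(37/27)/(2π×16.1×11) = 2.832×10^-4 K/W
R_mineral wool = ln(112/37)/(2π×0.0442×11) = 0.3626 K/W
R_glass-fibre batt = ln(139/112)/(2π×0.0399×11) = 0.07832 K/W
R_outer film = 1/(h_o·2πr_oL) = 1/(23.2×2π×0.139×11) = 0.004487 K/W
R_total = 0.446 K/W
Q = ΔT/R_total = 21/0.446
Q = 47.1 W
T_interface = T_inner + Q·ΣR(inner→interface) = 7 + 47.1×0.3632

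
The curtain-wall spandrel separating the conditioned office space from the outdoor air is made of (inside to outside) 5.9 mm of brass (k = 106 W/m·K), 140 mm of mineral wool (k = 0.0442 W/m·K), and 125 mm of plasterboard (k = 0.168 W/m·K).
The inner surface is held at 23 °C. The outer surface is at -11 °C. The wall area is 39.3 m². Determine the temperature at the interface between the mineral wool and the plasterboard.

Treating each layer as a thermal resistance in series:
R_brass = L/(kA) = 0.0059/(106×39.3) = 1.416×10^-6 K/W
R_mineral wool = L/(kA) = 0.14/(0.0442×39.3) = 0.0806 K/W
R_plasterboard = L/(kA) = 0.125/(0.168×39.3) = 0.01893 K/W
R_total = 0.09953 K/W;  Q = ΔT/R_total = 34/0.09953 = 341.6 W
T_interface = T_inner − Q·ΣR(inner→interface) = 23 − 342×0.0806

T ≈ -4.53 °C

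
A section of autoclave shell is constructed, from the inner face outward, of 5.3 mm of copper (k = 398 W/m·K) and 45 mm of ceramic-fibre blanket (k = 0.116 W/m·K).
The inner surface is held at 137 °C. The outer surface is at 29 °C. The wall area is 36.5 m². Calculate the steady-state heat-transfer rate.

Treating each layer as a thermal resistance in series:
R_copper = L/(kA) = 0.0053/(398×36.5) = 3.648×10^-7 K/W
R_ceramic-fibre blanket = L/(kA) = 0.045/(0.116×36.5) = 0.01063 K/W
R_total = 0.01063 K/W
Q = ΔT / R_total = 108 / 0.01063

Q ≈ 10200 W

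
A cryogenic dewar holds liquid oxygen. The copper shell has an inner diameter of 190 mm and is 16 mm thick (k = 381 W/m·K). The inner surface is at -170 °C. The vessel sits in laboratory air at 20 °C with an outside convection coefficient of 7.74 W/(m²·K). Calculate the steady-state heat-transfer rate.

Radial (spherical) resistances in series:
R_copper shell = (1/0.095 − 1/0.111)/(4π×381) = 3.169×10^-4 K/W
R_outer film = 1/(h·4πr_o²) = 1/(7.74×4π×0.111²) = 0.8345 K/W
R_total = 0.8348 K/W
Q = ΔT/R_total = 190/0.8348

Q ≈ 228 W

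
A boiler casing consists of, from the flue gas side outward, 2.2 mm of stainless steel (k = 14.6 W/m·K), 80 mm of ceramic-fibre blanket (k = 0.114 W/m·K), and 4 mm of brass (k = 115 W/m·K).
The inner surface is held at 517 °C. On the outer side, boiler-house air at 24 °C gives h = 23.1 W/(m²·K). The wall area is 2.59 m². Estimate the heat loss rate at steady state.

Series thermal resistances:
R_stainless steel = L/(kA) = 0.0022/(14.6×2.59) = 5.818×10^-5 K/W
R_ceramic-fibre blanket = L/(kA) = 0.08/(0.114×2.59) = 0.2709 K/W
R_brass = L/(kA) = 0.004/(115×2.59) = 1.343×10^-5 K/W
R_outer film = 1/(h_o·A) = 1/(23.1×2.59) = 0.01671 K/W
R_total = 0.2877 K/W
Q = ΔT / R_total = 493 / 0.2877

Q ≈ 1710 W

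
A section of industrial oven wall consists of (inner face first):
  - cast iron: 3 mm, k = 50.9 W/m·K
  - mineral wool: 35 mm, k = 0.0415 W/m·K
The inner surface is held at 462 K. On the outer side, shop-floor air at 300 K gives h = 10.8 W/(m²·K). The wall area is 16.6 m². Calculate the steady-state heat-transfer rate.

Q ≈ 2870 W

Thermal resistances in series:
R_cast iron = L/(kA) = 0.003/(50.9×16.6) = 3.551×10^-6 K/W
R_mineral wool = L/(kA) = 0.035/(0.0415×16.6) = 0.05081 K/W
R_outer film = 1/(h_o·A) = 1/(10.8×16.6) = 0.005578 K/W
R_total = 0.05639 K/W
Q = ΔT / R_total = 162 / 0.05639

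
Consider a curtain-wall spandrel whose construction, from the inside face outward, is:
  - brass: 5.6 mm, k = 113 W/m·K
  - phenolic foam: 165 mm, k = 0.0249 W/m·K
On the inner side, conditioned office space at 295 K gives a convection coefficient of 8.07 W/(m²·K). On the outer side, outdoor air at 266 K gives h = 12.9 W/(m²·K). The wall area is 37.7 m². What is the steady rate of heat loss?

Q ≈ 160 W

Thermal resistances in series:
R_inner film = 1/(h_i·A) = 1/(8.07×37.7) = 0.003287 K/W
R_brass = L/(kA) = 0.0056/(113×37.7) = 1.315×10^-6 K/W
R_phenolic foam = L/(kA) = 0.165/(0.0249×37.7) = 0.1758 K/W
R_outer film = 1/(h_o·A) = 1/(12.9×37.7) = 0.002056 K/W
R_total = 0.1811 K/W
Q = ΔT / R_total = 29 / 0.1811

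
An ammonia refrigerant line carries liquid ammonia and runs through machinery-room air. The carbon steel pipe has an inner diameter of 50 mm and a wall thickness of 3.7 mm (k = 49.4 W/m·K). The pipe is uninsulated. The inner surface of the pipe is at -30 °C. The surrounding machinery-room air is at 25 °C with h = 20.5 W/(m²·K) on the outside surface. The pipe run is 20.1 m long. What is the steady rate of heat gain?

Cylindrical conduction, so R = ln(r₂/r₁)/(2πkL) per layer, in series:
R_carbon steel pipe wall = ln(28.7/25)/(2π×49.4×20.1) = 2.212×10^-5 K/W
R_outer film = 1/(h_o·2πr_oL) = 1/(20.5×2π×0.0287×20.1) = 0.01346 K/W
R_total = 0.01348 K/W
Q = ΔT/R_total = 55/0.01348

Q ≈ 4080 W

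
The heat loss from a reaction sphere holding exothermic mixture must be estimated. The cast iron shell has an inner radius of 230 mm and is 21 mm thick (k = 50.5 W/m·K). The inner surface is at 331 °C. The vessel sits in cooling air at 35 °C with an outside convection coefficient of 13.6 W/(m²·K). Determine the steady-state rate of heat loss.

Radial (spherical) resistances in series:
R_cast iron shell = (1/0.23 − 1/0.251)/(4π×50.5) = 5.732×10^-4 K/W
R_outer film = 1/(h·4πr_o²) = 1/(13.6×4π×0.251²) = 0.09288 K/W
R_total = 0.09345 K/W
Q = ΔT/R_total = 296/0.09345

Q ≈ 3170 W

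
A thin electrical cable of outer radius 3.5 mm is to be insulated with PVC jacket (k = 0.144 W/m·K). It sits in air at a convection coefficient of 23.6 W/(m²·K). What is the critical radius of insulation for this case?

r_cr ≈ 6.1 mm

For a cylinder r_cr = k/h = 0.144/23.6
r_cr = 6.1 mm; since the bare radius (3.5 mm) is below r_cr, adding a thin layer of insulation will *increase* heat loss.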